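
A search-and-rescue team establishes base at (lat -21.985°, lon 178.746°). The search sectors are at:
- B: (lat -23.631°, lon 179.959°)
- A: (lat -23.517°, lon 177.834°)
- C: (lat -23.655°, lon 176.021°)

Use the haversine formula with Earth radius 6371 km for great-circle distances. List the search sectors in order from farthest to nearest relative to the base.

Computing each great-circle distance from (lat -21.985°, lon 178.746°):
C (lat -23.655°, lon 176.021°): 335.4 km
B (lat -23.631°, lon 179.959°): 221.3 km
A (lat -23.517°, lon 177.834°): 194.3 km

C, B, A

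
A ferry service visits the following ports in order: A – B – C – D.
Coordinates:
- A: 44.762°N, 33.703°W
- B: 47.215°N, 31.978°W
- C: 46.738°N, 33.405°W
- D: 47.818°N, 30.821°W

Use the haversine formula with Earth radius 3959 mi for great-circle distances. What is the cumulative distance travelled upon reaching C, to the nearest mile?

264 mi

Leg distances:
A→B: 188.6 mi  (cumulative 188.6 mi)
B→C: 74.9 mi  (cumulative 263.5 mi)
Cumulative distance at C ≈ 264 mi.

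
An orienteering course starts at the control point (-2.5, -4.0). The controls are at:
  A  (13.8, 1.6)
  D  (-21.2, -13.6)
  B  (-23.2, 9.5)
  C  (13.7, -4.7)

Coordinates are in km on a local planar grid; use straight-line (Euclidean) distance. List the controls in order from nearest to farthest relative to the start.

C, A, D, B

Distance from the start at (-2.5, -4.0) to each:
C (13.7, -4.7): 16.2 km
A (13.8, 1.6): 17.2 km
D (-21.2, -13.6): 21.0 km
B (-23.2, 9.5): 24.7 km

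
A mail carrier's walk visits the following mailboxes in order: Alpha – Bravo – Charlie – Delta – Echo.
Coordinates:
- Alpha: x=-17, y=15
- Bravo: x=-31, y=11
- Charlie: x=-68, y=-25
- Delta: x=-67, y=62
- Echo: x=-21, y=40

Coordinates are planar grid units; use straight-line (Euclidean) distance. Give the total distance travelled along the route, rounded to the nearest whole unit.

204

Leg distances:
Alpha→Bravo: 14.6  (cumulative 14.6)
Bravo→Charlie: 51.6  (cumulative 66.2)
Charlie→Delta: 87.0  (cumulative 153.2)
Delta→Echo: 51.0  (cumulative 204.2)
Total route length ≈ 204.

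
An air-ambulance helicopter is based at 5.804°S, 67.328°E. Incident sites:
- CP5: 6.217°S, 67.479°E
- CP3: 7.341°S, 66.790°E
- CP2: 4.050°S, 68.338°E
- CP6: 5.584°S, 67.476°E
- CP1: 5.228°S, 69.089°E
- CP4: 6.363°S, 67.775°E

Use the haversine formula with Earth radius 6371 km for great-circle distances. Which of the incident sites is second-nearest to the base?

CP5

Distances from the base (5.804°S, 67.328°E):
CP6: 29.4 km
CP5: 48.9 km
CP4: 79.4 km
CP3: 180.9 km
CP1: 205.2 km
CP2: 224.9 km
The second-nearest is CP5 at 48.9 km.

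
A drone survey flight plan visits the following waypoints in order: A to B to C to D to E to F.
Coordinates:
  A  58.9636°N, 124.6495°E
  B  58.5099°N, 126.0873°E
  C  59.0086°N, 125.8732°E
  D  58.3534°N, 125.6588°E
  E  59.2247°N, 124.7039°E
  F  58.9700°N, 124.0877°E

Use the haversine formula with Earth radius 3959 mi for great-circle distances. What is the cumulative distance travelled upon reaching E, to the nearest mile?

Leg distances:
A→B: 60.3 mi  (cumulative 60.3 mi)
B→C: 35.3 mi  (cumulative 95.6 mi)
C→D: 45.9 mi  (cumulative 141.6 mi)
D→E: 69.2 mi  (cumulative 210.8 mi)
Cumulative distance at E ≈ 211 mi.

211 mi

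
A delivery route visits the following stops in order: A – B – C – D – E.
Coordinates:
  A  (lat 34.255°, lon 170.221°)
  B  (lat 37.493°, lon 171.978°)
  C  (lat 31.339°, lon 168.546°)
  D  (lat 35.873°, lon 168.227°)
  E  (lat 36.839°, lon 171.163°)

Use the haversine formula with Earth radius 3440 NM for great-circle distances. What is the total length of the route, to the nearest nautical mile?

1045 NM

Leg distances:
A→B: 212.4 NM  (cumulative 212.4 NM)
B→C: 406.6 NM  (cumulative 619.0 NM)
C→D: 272.7 NM  (cumulative 891.7 NM)
D→E: 153.3 NM  (cumulative 1045.0 NM)
Total route length ≈ 1045 NM.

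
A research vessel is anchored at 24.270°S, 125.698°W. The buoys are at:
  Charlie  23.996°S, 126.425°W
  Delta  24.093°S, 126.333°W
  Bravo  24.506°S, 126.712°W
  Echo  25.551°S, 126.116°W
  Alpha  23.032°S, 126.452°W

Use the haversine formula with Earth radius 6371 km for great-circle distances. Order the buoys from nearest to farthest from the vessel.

Distance from the vessel at 24.270°S, 125.698°W to each:
Delta 24.093°S, 126.333°W: 67.4 km
Charlie 23.996°S, 126.425°W: 79.8 km
Bravo 24.506°S, 126.712°W: 106.0 km
Echo 25.551°S, 126.116°W: 148.5 km
Alpha 23.032°S, 126.452°W: 157.6 km

Delta, Charlie, Bravo, Echo, Alpha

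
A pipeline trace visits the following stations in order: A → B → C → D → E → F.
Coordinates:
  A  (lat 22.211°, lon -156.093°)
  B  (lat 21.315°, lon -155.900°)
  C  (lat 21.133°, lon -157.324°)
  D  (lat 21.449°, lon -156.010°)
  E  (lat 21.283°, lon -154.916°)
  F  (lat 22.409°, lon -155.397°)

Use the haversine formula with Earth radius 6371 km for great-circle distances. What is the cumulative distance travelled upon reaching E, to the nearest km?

Leg distances:
A→B: 101.6 km  (cumulative 101.6 km)
B→C: 149.0 km  (cumulative 250.6 km)
C→D: 140.6 km  (cumulative 391.2 km)
D→E: 114.8 km  (cumulative 506.0 km)
Cumulative distance at E ≈ 506 km.

506 km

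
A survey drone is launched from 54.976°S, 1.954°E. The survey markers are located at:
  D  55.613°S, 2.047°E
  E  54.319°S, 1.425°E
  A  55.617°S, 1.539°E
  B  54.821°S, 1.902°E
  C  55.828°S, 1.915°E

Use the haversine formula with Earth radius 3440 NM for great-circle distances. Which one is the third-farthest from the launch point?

Distance to each, sorted:
C: 51.2 NM
E: 43.5 NM
A: 41.0 NM
D: 38.4 NM
B: 9.5 NM
The third-farthest is A at 41.0 NM.

A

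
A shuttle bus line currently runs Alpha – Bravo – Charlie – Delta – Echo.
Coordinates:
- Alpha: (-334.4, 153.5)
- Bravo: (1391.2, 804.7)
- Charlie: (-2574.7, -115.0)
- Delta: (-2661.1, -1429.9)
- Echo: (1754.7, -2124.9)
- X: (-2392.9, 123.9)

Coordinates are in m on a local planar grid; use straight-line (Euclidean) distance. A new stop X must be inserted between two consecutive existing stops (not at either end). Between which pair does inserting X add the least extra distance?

Added distance for inserting X between each consecutive pair:
Alpha–Bravo: 4059.2 m
Bravo–Charlie: 73.9 m
Charlie–Delta: 559.2 m
Delta–Echo: 1824.6 m
Smallest added distance is 73.9 m, inserting between Bravo and Charlie.

between Bravo and Charlie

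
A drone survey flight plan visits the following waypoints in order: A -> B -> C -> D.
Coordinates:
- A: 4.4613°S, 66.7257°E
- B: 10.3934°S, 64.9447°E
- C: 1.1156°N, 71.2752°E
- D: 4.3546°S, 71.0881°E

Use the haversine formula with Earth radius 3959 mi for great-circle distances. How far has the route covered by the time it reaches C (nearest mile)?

Leg distances:
A→B: 427.7 mi  (cumulative 427.7 mi)
B→C: 906.6 mi  (cumulative 1334.2 mi)
Cumulative distance at C ≈ 1334 mi.

1334 mi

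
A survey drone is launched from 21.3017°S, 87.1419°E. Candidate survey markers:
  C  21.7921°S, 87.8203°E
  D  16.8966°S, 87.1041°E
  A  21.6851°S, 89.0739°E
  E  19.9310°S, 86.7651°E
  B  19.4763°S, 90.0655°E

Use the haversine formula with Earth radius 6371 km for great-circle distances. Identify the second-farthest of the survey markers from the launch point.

B

Distance to each, sorted:
D: 489.8 km
B: 366.1 km
A: 204.4 km
E: 157.4 km
C: 88.9 km
The second-farthest is B at 366.1 km.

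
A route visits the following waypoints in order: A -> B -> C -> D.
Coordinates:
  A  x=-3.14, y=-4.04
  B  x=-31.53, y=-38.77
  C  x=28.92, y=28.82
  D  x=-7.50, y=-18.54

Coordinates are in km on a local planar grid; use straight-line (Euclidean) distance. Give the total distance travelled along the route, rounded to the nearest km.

195 km

Leg distances:
A→B: 44.9 km  (cumulative 44.9 km)
B→C: 90.7 km  (cumulative 135.5 km)
C→D: 59.7 km  (cumulative 195.3 km)
Total route length ≈ 195 km.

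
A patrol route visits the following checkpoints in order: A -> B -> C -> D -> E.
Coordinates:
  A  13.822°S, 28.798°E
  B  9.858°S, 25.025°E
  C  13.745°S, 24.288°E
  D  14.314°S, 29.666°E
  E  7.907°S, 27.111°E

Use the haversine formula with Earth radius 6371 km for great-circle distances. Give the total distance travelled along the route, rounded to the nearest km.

Leg distances:
A→B: 602.3 km  (cumulative 602.3 km)
B→C: 439.6 km  (cumulative 1041.9 km)
C→D: 583.6 km  (cumulative 1625.5 km)
D→E: 765.0 km  (cumulative 2390.5 km)
Total route length ≈ 2390 km.

2390 km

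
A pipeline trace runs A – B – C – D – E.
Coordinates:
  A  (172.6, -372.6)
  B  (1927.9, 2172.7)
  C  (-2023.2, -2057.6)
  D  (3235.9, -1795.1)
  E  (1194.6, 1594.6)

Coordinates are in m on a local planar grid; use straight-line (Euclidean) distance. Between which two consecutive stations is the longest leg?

Leg distances:
A→B: 3091.9 m
B→C: 5788.5 m
C→D: 5265.6 m
D→E: 3956.9 m
The longest leg is B–C at 5788.5 m.

B–C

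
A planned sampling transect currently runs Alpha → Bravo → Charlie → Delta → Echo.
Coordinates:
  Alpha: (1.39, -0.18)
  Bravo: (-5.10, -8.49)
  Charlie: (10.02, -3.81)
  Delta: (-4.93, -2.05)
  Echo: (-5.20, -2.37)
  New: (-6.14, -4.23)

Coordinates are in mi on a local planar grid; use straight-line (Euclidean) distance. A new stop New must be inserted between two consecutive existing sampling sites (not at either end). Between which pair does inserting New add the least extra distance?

between Alpha and Bravo

Added distance for inserting New between each consecutive pair:
Alpha–Bravo: 2.4 mi
Bravo–Charlie: 4.7 mi
Charlie–Delta: 3.6 mi
Delta–Echo: 4.2 mi
Smallest added distance is 2.4 mi, inserting between Alpha and Bravo.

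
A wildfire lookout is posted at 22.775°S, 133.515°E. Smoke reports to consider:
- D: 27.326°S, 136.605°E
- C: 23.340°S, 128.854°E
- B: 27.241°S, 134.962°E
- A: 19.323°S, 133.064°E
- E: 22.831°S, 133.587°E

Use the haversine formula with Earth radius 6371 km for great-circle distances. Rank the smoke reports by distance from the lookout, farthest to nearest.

D, B, C, A, E

Distances from the lookout:
D 27.326°S, 136.605°E: 594.0 km
B 27.241°S, 134.962°E: 517.5 km
C 23.340°S, 128.854°E: 481.0 km
A 19.323°S, 133.064°E: 386.7 km
E 22.831°S, 133.587°E: 9.7 km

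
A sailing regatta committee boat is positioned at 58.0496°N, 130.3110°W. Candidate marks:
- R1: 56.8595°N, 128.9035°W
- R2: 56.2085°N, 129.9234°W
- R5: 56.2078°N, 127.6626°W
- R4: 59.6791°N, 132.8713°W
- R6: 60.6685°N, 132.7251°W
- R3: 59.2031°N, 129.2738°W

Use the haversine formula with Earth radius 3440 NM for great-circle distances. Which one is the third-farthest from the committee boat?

Distance to each, sorted:
R6: 173.7 NM
R5: 140.2 NM
R4: 126.0 NM
R2: 111.3 NM
R1: 84.7 NM
R3: 76.5 NM
The third-farthest is R4 at 126.0 NM.

R4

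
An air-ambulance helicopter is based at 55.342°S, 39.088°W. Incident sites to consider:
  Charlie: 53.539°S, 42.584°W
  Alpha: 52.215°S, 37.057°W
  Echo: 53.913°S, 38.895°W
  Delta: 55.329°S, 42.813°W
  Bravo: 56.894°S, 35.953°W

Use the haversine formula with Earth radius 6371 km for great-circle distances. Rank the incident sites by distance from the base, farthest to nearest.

Distance from the base at 55.342°S, 39.088°W to each:
Alpha 52.215°S, 37.057°W: 372.4 km
Charlie 53.539°S, 42.584°W: 302.1 km
Bravo 56.894°S, 35.953°W: 259.9 km
Delta 55.329°S, 42.813°W: 235.6 km
Echo 53.913°S, 38.895°W: 159.4 km

Alpha, Charlie, Bravo, Delta, Echo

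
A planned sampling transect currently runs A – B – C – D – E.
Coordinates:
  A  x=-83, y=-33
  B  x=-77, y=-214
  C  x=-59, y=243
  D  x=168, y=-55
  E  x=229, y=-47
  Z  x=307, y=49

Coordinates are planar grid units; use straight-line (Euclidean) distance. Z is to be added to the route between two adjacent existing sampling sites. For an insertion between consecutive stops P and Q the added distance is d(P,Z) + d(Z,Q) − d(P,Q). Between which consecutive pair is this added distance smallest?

between C and D

Added distance for inserting Z between each consecutive pair:
A–B: 682.9
B–C: 422.3
C–D: 213.2
D–E: 235.8
Smallest added distance is 213.2, inserting between C and D.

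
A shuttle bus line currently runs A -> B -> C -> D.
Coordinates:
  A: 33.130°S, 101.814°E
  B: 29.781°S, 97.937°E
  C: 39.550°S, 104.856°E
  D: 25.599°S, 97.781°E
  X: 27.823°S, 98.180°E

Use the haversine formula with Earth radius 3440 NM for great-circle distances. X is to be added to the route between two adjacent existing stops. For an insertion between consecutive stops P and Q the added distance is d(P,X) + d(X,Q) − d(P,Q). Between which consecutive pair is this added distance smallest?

between C and D

Added distance for inserting X between each consecutive pair:
A–B: 205.6 NM
B–C: 218.5 NM
C–D: 3.6 NM
Smallest added distance is 3.6 NM, inserting between C and D.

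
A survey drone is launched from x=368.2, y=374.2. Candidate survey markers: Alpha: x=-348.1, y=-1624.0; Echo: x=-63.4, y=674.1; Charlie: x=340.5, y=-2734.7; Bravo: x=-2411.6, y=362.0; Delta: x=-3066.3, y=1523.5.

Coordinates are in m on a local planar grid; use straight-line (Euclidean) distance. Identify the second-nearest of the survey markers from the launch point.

Distance to each, sorted:
Echo: 525.6 m
Alpha: 2122.7 m
Bravo: 2779.8 m
Charlie: 3109.0 m
Delta: 3621.7 m
The second-nearest is Alpha at 2122.7 m.

Alpha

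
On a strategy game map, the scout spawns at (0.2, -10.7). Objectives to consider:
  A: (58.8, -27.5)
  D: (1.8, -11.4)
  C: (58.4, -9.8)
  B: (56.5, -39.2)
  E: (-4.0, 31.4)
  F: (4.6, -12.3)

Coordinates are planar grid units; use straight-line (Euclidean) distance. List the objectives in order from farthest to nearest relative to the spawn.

Computing each straight-line distance from (0.2, -10.7):
B (56.5, -39.2): 63.1
A (58.8, -27.5): 61.0
C (58.4, -9.8): 58.2
E (-4.0, 31.4): 42.3
F (4.6, -12.3): 4.7
D (1.8, -11.4): 1.7

B, A, C, E, F, D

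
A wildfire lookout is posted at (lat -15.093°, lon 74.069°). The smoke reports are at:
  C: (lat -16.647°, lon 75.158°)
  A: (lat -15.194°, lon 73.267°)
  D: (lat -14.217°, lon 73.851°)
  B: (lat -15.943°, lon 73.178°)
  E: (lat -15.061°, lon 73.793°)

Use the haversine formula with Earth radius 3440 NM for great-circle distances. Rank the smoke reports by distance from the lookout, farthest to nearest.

Distances from the lookout:
C (lat -16.647°, lon 75.158°): 112.5 NM
B (lat -15.943°, lon 73.178°): 72.5 NM
D (lat -14.217°, lon 73.851°): 54.1 NM
A (lat -15.194°, lon 73.267°): 46.9 NM
E (lat -15.061°, lon 73.793°): 16.1 NM

C, B, D, A, E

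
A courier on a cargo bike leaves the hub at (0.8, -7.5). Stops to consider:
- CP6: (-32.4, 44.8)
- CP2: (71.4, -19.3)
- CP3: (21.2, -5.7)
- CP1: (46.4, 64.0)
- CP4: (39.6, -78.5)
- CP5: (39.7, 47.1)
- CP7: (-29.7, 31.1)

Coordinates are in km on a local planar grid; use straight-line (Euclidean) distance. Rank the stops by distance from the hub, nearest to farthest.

CP3, CP7, CP6, CP5, CP2, CP4, CP1

Distances from the hub:
CP3 (21.2, -5.7): 20.5 km
CP7 (-29.7, 31.1): 49.2 km
CP6 (-32.4, 44.8): 61.9 km
CP5 (39.7, 47.1): 67.0 km
CP2 (71.4, -19.3): 71.6 km
CP4 (39.6, -78.5): 80.9 km
CP1 (46.4, 64.0): 84.8 km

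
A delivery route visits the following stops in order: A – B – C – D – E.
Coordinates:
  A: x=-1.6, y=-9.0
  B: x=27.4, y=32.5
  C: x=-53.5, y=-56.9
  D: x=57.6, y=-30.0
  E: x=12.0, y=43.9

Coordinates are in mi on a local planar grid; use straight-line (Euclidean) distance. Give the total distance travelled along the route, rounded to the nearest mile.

372 mi

Leg distances:
A→B: 50.6 mi  (cumulative 50.6 mi)
B→C: 120.6 mi  (cumulative 171.2 mi)
C→D: 114.3 mi  (cumulative 285.5 mi)
D→E: 86.8 mi  (cumulative 372.3 mi)
Total route length ≈ 372 mi.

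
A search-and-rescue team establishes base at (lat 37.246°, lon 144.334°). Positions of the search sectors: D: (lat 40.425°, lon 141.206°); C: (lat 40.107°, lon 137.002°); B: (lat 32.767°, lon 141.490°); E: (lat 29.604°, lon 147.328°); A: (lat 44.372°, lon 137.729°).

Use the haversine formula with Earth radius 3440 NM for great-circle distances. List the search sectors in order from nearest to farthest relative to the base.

D, B, C, E, A

Distances from the base:
D (lat 40.425°, lon 141.206°): 240.4 NM
B (lat 32.767°, lon 141.490°): 303.1 NM
C (lat 40.107°, lon 137.002°): 384.0 NM
E (lat 29.604°, lon 147.328°): 482.6 NM
A (lat 44.372°, lon 137.729°): 522.2 NM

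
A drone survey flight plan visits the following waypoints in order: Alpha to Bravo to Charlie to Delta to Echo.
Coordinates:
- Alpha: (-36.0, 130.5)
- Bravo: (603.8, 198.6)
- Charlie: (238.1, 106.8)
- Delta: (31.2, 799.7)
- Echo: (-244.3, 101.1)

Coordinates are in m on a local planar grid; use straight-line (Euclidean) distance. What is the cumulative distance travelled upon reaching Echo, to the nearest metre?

Leg distances:
Alpha→Bravo: 643.4 m  (cumulative 643.4 m)
Bravo→Charlie: 377.0 m  (cumulative 1020.5 m)
Charlie→Delta: 723.1 m  (cumulative 1743.6 m)
Delta→Echo: 751.0 m  (cumulative 2494.6 m)
Cumulative distance at Echo ≈ 2495 m.

2495 m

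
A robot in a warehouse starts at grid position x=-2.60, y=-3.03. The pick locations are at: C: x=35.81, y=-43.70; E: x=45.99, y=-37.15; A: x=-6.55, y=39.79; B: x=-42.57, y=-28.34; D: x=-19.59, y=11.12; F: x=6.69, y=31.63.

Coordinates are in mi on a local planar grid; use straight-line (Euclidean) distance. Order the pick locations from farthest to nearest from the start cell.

Distances from the start cell:
E x=45.99, y=-37.15: 59.4 mi
C x=35.81, y=-43.70: 55.9 mi
B x=-42.57, y=-28.34: 47.3 mi
A x=-6.55, y=39.79: 43.0 mi
F x=6.69, y=31.63: 35.9 mi
D x=-19.59, y=11.12: 22.1 mi

E, C, B, A, F, D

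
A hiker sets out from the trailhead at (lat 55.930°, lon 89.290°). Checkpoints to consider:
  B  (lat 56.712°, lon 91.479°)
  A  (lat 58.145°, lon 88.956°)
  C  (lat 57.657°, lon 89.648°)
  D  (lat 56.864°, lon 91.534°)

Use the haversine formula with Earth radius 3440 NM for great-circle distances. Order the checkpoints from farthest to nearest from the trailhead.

A, C, D, B

Distance from the trailhead at (lat 55.930°, lon 89.290°) to each:
A (lat 58.145°, lon 88.956°): 133.4 NM
C (lat 57.657°, lon 89.648°): 104.4 NM
D (lat 56.864°, lon 91.534°): 93.3 NM
B (lat 56.712°, lon 91.479°): 86.7 NM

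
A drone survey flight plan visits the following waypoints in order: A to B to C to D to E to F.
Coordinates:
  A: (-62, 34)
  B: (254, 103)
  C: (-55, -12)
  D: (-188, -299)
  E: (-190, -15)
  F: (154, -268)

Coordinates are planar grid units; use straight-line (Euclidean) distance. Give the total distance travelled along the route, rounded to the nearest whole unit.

1680

Leg distances:
A→B: 323.4  (cumulative 323.4)
B→C: 329.7  (cumulative 653.2)
C→D: 316.3  (cumulative 969.5)
D→E: 284.0  (cumulative 1253.5)
E→F: 427.0  (cumulative 1680.5)
Total route length ≈ 1680.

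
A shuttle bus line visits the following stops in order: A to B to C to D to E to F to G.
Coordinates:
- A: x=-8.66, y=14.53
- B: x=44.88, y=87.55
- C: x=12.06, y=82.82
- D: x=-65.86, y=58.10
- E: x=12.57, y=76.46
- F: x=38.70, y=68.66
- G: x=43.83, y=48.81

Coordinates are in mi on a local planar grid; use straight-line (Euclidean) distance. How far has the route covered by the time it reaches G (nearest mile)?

Leg distances:
A→B: 90.5 mi  (cumulative 90.5 mi)
B→C: 33.2 mi  (cumulative 123.7 mi)
C→D: 81.7 mi  (cumulative 205.5 mi)
D→E: 80.6 mi  (cumulative 286.0 mi)
E→F: 27.3 mi  (cumulative 313.3 mi)
F→G: 20.5 mi  (cumulative 333.8 mi)
Cumulative distance at G ≈ 334 mi.

334 mi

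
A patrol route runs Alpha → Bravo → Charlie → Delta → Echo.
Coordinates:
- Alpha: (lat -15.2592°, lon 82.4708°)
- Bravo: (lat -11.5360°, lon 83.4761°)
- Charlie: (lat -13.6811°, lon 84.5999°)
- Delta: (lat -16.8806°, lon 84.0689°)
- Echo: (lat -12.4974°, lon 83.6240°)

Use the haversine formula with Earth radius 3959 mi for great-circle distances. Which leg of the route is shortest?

Bravo–Charlie

Leg distances:
Alpha→Bravo: 266.0 mi
Bravo→Charlie: 166.5 mi
Charlie→Delta: 223.9 mi
Delta→Echo: 304.3 mi
The shortest leg is Bravo–Charlie at 166.5 mi.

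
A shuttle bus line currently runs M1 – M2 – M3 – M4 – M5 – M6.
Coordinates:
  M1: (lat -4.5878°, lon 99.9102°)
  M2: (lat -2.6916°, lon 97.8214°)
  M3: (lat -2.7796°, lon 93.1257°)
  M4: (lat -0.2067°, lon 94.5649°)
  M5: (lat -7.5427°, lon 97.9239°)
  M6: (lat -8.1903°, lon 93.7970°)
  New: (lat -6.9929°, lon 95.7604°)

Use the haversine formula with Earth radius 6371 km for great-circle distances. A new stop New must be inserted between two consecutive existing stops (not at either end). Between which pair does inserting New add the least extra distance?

Added distance for inserting New between each consecutive pair:
M1–M2: 747.9 km
M2–M3: 560.3 km
M3–M4: 990.3 km
M4–M5: 115.8 km
M5–M6: 40.2 km
Smallest added distance is 40.2 km, inserting between M5 and M6.

between M5 and M6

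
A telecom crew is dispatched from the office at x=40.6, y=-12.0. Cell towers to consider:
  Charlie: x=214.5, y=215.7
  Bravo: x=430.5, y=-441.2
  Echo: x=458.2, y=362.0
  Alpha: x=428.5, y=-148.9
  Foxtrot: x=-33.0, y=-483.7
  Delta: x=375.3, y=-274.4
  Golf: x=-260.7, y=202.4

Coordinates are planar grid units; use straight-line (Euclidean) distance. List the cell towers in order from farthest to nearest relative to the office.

Computing each straight-line distance from x=40.6, y=-12.0:
Bravo x=430.5, y=-441.2: 579.9
Echo x=458.2, y=362.0: 560.6
Foxtrot x=-33.0, y=-483.7: 477.4
Delta x=375.3, y=-274.4: 425.3
Alpha x=428.5, y=-148.9: 411.3
Golf x=-260.7, y=202.4: 369.8
Charlie x=214.5, y=215.7: 286.5

Bravo, Echo, Foxtrot, Delta, Alpha, Golf, Charlie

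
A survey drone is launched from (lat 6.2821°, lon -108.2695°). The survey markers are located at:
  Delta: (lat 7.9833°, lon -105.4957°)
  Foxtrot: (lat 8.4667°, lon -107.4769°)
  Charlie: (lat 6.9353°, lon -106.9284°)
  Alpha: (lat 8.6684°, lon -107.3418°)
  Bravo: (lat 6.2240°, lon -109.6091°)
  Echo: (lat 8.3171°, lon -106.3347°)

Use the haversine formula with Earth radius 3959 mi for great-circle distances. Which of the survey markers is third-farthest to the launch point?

Alpha

Distances from the launch point ((lat 6.2821°, lon -108.2695°)):
Delta: 223.6 mi
Echo: 193.3 mi
Alpha: 176.7 mi
Foxtrot: 160.4 mi
Charlie: 102.5 mi
Bravo: 92.1 mi
The third-farthest is Alpha at 176.7 mi.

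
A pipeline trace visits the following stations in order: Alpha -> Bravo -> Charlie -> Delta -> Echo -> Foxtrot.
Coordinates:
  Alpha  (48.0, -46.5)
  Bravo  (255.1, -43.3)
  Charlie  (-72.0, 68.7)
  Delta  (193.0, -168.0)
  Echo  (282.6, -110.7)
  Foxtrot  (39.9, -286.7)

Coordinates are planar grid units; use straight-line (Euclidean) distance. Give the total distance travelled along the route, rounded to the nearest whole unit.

Leg distances:
Alpha→Bravo: 207.1  (cumulative 207.1)
Bravo→Charlie: 345.7  (cumulative 552.9)
Charlie→Delta: 355.3  (cumulative 908.2)
Delta→Echo: 106.4  (cumulative 1014.5)
Echo→Foxtrot: 299.8  (cumulative 1314.3)
Total route length ≈ 1314.

1314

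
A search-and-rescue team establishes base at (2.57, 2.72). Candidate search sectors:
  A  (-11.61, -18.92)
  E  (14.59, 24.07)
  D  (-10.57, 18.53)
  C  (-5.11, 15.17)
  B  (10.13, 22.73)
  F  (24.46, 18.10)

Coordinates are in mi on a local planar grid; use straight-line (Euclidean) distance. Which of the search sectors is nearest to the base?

Distances from the base ((2.57, 2.72)):
C: 14.6 mi
D: 20.6 mi
B: 21.4 mi
E: 24.5 mi
A: 25.9 mi
F: 26.8 mi
The nearest is C at 14.6 mi.

C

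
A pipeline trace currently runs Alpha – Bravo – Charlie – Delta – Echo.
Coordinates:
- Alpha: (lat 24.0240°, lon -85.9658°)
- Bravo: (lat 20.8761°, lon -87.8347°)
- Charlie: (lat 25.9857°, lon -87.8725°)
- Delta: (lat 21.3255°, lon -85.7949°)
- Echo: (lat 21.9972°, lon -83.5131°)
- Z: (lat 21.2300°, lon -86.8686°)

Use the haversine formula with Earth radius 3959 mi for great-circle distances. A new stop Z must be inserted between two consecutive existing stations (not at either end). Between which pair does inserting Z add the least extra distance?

between Alpha and Bravo

Added distance for inserting Z between each consecutive pair:
Alpha–Bravo: 20.3 mi
Bravo–Charlie: 48.5 mi
Charlie–Delta: 56.3 mi
Delta–Echo: 137.7 mi
Smallest added distance is 20.3 mi, inserting between Alpha and Bravo.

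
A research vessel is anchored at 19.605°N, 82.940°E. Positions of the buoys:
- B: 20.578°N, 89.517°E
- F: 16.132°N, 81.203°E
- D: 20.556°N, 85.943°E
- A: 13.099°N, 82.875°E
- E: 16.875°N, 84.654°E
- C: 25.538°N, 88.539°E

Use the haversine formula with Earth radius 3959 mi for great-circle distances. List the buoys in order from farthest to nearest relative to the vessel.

Distance from the vessel at 19.605°N, 82.940°E to each:
C 25.538°N, 88.539°E: 543.6 mi
A 13.099°N, 82.875°E: 449.6 mi
B 20.578°N, 89.517°E: 432.0 mi
F 16.132°N, 81.203°E: 265.8 mi
E 16.875°N, 84.654°E: 219.6 mi
D 20.556°N, 85.943°E: 205.7 mi

C, A, B, F, E, D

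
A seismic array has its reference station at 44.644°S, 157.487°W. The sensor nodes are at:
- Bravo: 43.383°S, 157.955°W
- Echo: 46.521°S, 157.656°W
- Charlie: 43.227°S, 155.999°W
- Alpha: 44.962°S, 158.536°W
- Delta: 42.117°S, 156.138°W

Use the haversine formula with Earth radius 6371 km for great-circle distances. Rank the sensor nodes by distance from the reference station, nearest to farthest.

Computing each great-circle distance from 44.644°S, 157.487°W:
Alpha 44.962°S, 158.536°W: 90.0 km
Bravo 43.383°S, 157.955°W: 145.1 km
Charlie 43.227°S, 155.999°W: 197.5 km
Echo 46.521°S, 157.656°W: 209.1 km
Delta 42.117°S, 156.138°W: 301.4 km

Alpha, Bravo, Charlie, Echo, Delta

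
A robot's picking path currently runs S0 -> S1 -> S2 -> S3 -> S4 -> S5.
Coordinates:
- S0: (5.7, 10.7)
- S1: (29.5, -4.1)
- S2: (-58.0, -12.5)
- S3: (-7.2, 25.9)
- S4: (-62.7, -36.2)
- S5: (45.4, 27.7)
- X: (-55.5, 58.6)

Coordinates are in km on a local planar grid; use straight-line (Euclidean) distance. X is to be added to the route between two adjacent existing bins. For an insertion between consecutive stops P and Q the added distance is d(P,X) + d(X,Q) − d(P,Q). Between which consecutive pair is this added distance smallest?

between S2 and S3

Added distance for inserting X between each consecutive pair:
S0–S1: 155.3 km
S1–S2: 88.9 km
S2–S3: 65.8 km
S3–S4: 70.1 km
S4–S5: 75.0 km
Smallest added distance is 65.8 km, inserting between S2 and S3.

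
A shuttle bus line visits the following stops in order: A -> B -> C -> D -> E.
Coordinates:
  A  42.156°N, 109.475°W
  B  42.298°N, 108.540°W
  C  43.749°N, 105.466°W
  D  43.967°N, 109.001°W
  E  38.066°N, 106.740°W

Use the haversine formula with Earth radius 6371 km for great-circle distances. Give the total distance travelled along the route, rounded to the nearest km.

1343 km

Leg distances:
A→B: 78.6 km  (cumulative 78.6 km)
B→C: 297.4 km  (cumulative 376.0 km)
C→D: 284.4 km  (cumulative 660.5 km)
D→E: 683.0 km  (cumulative 1343.4 km)
Total route length ≈ 1343 km.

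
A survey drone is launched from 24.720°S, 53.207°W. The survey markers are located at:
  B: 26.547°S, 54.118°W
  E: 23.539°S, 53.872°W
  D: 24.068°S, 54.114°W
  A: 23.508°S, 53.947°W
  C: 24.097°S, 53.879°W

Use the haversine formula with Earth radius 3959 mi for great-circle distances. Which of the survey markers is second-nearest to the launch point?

Distances from the launch point (24.720°S, 53.207°W):
C: 60.3 mi
D: 72.7 mi
E: 91.7 mi
A: 95.9 mi
B: 138.4 mi
The second-nearest is D at 72.7 mi.

D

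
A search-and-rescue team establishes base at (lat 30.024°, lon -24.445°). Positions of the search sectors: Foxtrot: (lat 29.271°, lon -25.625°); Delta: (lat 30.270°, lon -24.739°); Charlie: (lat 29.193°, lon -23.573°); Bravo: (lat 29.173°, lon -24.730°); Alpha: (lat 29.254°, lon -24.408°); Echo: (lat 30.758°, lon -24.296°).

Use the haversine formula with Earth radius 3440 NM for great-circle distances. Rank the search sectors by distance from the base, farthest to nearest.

Foxtrot, Charlie, Bravo, Alpha, Echo, Delta

Distance from the base at (lat 30.024°, lon -24.445°) to each:
Foxtrot (lat 29.271°, lon -25.625°): 76.4 NM
Charlie (lat 29.193°, lon -23.573°): 67.5 NM
Bravo (lat 29.173°, lon -24.730°): 53.2 NM
Alpha (lat 29.254°, lon -24.408°): 46.3 NM
Echo (lat 30.758°, lon -24.296°): 44.7 NM
Delta (lat 30.270°, lon -24.739°): 21.2 NM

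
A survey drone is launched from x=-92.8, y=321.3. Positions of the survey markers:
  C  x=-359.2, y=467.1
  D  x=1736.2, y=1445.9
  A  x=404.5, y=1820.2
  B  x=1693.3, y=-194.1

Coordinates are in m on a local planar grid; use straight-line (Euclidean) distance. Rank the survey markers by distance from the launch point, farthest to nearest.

D, B, A, C

Distances from the launch point:
D x=1736.2, y=1445.9: 2147.1 m
B x=1693.3, y=-194.1: 1859.0 m
A x=404.5, y=1820.2: 1579.2 m
C x=-359.2, y=467.1: 303.7 m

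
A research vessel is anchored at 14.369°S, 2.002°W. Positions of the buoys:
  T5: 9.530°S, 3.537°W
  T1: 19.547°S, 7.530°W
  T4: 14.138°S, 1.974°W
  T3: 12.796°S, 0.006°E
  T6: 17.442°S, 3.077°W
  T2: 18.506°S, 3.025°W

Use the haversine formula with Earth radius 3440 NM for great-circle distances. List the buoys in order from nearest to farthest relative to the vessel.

Distance from the vessel at 14.369°S, 2.002°W to each:
T4 14.138°S, 1.974°W: 14.0 NM
T3 12.796°S, 0.006°E: 150.5 NM
T6 17.442°S, 3.077°W: 194.7 NM
T2 18.506°S, 3.025°W: 255.3 NM
T5 9.530°S, 3.537°W: 304.2 NM
T1 19.547°S, 7.530°W: 444.2 NM

T4, T3, T6, T2, T5, T1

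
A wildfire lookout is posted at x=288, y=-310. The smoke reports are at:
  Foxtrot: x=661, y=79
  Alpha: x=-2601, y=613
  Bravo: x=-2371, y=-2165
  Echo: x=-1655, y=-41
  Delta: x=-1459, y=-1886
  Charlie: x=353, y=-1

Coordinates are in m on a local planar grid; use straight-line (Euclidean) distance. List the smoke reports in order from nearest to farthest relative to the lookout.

Charlie, Foxtrot, Echo, Delta, Alpha, Bravo

Distance from the lookout at x=288, y=-310 to each:
Charlie x=353, y=-1: 315.8 m
Foxtrot x=661, y=79: 538.9 m
Echo x=-1655, y=-41: 1961.5 m
Delta x=-1459, y=-1886: 2352.8 m
Alpha x=-2601, y=613: 3032.9 m
Bravo x=-2371, y=-2165: 3242.1 m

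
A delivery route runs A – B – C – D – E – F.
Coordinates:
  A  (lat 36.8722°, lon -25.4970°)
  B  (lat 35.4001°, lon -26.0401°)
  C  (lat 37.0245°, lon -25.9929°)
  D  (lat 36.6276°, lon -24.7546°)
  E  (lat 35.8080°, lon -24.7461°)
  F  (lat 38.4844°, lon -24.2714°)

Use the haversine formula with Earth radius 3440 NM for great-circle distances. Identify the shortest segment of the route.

D–E

Leg distances:
A→B: 92.2 NM
B→C: 97.6 NM
C→D: 64.1 NM
D→E: 49.2 NM
E→F: 162.3 NM
The shortest leg is D–E at 49.2 NM.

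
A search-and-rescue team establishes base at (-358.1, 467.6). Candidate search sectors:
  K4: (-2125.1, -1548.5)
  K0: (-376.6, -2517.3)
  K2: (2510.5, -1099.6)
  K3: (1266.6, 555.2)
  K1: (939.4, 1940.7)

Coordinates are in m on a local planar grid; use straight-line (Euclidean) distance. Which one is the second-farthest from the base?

K0

Distance to each, sorted:
K2: 3268.8 m
K0: 2985.0 m
K4: 2680.8 m
K1: 1963.0 m
K3: 1627.1 m
The second-farthest is K0 at 2985.0 m.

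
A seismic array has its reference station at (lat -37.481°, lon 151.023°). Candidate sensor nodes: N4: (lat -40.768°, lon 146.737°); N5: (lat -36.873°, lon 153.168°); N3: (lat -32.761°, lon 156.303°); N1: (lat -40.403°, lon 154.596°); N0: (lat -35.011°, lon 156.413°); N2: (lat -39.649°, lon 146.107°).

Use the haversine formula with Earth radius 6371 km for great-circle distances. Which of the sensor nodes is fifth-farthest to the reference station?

Distances from the reference station ((lat -37.481°, lon 151.023°)):
N3: 711.1 km
N0: 555.8 km
N4: 519.8 km
N2: 490.6 km
N1: 448.3 km
N5: 201.7 km
The fifth-farthest is N1 at 448.3 km.

N1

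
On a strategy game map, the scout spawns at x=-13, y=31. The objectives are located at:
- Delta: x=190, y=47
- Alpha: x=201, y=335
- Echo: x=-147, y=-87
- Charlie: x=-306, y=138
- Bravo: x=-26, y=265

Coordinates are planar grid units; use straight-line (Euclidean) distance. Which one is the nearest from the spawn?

Distances from the spawn (x=-13, y=31):
Echo: 178.5
Delta: 203.6
Bravo: 234.4
Charlie: 311.9
Alpha: 371.8
The nearest is Echo at 178.5.

Echo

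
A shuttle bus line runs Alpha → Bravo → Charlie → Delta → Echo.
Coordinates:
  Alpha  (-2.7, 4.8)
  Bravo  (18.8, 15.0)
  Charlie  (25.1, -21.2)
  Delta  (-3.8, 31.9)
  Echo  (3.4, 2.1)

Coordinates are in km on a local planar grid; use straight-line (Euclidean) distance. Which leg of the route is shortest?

Leg distances:
Alpha→Bravo: 23.8 km
Bravo→Charlie: 36.7 km
Charlie→Delta: 60.5 km
Delta→Echo: 30.7 km
The shortest leg is Alpha–Bravo at 23.8 km.

Alpha–Bravo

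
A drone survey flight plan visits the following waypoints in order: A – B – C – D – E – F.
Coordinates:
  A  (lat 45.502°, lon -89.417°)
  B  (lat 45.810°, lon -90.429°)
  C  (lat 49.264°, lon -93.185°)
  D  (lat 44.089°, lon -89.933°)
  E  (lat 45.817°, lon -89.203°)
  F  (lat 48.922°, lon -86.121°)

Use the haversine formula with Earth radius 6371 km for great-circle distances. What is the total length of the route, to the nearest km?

Leg distances:
A→B: 85.8 km  (cumulative 85.8 km)
B→C: 436.2 km  (cumulative 522.0 km)
C→D: 626.5 km  (cumulative 1148.4 km)
D→E: 200.5 km  (cumulative 1349.0 km)
E→F: 415.9 km  (cumulative 1764.9 km)
Total route length ≈ 1765 km.

1765 km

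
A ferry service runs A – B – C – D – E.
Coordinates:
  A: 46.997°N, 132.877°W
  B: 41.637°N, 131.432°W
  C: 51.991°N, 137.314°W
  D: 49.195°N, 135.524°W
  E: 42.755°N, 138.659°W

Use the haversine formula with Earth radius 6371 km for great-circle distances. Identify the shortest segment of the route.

Leg distances:
A→B: 607.0 km
B→C: 1234.3 km
C→D: 335.6 km
D→E: 755.8 km
The shortest leg is C–D at 335.6 km.

C–D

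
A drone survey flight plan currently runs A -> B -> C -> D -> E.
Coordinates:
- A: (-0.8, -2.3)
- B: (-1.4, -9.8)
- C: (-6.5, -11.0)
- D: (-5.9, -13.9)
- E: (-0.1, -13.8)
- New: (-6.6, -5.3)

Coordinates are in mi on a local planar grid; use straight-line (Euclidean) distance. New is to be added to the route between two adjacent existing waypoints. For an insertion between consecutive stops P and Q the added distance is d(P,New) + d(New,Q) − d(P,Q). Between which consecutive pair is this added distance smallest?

Added distance for inserting New between each consecutive pair:
A–B: 5.9 mi
B–C: 7.3 mi
C–D: 11.4 mi
D–E: 13.5 mi
Smallest added distance is 5.9 mi, inserting between A and B.

between A and B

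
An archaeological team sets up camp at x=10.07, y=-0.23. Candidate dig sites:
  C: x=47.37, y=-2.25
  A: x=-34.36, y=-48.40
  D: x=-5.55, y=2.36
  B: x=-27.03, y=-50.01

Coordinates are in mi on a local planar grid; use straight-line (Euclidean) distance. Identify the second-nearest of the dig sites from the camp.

Distance to each, sorted:
D: 15.8 mi
C: 37.4 mi
B: 62.1 mi
A: 65.5 mi
The second-nearest is C at 37.4 mi.

C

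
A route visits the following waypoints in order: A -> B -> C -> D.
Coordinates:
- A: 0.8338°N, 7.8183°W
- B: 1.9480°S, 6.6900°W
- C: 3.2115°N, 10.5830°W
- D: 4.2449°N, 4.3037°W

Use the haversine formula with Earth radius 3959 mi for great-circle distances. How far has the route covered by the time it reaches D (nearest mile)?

1093 mi

Leg distances:
A→B: 207.4 mi  (cumulative 207.4 mi)
B→C: 446.5 mi  (cumulative 654.0 mi)
C→D: 438.8 mi  (cumulative 1092.8 mi)
Cumulative distance at D ≈ 1093 mi.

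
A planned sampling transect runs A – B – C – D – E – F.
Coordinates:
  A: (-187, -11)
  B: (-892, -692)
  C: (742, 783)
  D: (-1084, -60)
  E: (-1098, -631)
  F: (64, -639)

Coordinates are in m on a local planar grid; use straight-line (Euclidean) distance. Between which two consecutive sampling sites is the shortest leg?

D–E

Leg distances:
A→B: 980.2 m
B→C: 2201.3 m
C→D: 2011.2 m
D→E: 571.2 m
E→F: 1162.0 m
The shortest leg is D–E at 571.2 m.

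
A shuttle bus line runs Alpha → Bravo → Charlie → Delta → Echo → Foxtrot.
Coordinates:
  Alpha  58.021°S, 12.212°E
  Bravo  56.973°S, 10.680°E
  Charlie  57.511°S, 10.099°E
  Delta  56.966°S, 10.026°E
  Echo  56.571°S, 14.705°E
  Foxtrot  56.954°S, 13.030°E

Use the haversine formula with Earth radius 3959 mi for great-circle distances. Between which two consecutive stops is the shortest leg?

Leg distances:
Alpha→Bravo: 92.1 mi
Bravo→Charlie: 43.1 mi
Charlie→Delta: 37.8 mi
Delta→Echo: 179.2 mi
Echo→Foxtrot: 68.7 mi
The shortest leg is Charlie–Delta at 37.8 mi.

Charlie–Delta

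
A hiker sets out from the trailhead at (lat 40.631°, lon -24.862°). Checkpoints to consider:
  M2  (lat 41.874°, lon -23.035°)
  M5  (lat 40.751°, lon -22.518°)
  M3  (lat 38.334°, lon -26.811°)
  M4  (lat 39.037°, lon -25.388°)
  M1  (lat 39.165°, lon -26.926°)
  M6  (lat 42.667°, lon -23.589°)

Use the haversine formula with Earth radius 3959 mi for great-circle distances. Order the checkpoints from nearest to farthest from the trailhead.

M4, M5, M2, M1, M6, M3

Distance from the trailhead at (lat 40.631°, lon -24.862°) to each:
M4 (lat 39.037°, lon -25.388°): 113.6 mi
M5 (lat 40.751°, lon -22.518°): 123.1 mi
M2 (lat 41.874°, lon -23.035°): 128.0 mi
M1 (lat 39.165°, lon -26.926°): 149.1 mi
M6 (lat 42.667°, lon -23.589°): 155.3 mi
M3 (lat 38.334°, lon -26.811°): 189.7 mi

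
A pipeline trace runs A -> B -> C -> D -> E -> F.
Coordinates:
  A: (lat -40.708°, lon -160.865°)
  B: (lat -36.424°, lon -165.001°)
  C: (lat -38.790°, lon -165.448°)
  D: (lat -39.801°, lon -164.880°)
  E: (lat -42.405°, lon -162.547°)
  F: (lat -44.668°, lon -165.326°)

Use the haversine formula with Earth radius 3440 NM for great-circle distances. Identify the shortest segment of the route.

Leg distances:
A→B: 322.2 NM
B→C: 143.6 NM
C→D: 66.2 NM
D→E: 188.6 NM
E→F: 181.9 NM
The shortest leg is C–D at 66.2 NM.

C–D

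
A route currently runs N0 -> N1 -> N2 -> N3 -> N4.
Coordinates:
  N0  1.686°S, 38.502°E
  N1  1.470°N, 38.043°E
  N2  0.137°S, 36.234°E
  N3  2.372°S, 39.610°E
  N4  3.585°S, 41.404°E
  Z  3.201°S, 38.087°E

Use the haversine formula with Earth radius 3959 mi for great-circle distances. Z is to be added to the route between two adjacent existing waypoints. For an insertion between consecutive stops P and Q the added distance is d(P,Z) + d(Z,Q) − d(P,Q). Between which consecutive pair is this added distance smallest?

between N2 and N3

Added distance for inserting Z between each consecutive pair:
N0–N1: 210.9 mi
N1–N2: 403.0 mi
N2–N3: 87.4 mi
N3–N4: 200.5 mi
Smallest added distance is 87.4 mi, inserting between N2 and N3.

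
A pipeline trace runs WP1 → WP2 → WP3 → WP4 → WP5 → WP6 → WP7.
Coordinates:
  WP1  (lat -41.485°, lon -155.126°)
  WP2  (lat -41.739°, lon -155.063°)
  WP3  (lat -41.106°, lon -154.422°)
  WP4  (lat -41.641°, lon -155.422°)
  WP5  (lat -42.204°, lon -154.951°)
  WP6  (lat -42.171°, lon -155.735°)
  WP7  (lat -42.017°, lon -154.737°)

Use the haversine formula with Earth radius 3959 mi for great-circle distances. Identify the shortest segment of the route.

WP1–WP2

Leg distances:
WP1→WP2: 17.9 mi
WP2→WP3: 54.9 mi
WP3→WP4: 63.7 mi
WP4→WP5: 45.8 mi
WP5→WP6: 40.2 mi
WP6→WP7: 52.3 mi
The shortest leg is WP1–WP2 at 17.9 mi.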